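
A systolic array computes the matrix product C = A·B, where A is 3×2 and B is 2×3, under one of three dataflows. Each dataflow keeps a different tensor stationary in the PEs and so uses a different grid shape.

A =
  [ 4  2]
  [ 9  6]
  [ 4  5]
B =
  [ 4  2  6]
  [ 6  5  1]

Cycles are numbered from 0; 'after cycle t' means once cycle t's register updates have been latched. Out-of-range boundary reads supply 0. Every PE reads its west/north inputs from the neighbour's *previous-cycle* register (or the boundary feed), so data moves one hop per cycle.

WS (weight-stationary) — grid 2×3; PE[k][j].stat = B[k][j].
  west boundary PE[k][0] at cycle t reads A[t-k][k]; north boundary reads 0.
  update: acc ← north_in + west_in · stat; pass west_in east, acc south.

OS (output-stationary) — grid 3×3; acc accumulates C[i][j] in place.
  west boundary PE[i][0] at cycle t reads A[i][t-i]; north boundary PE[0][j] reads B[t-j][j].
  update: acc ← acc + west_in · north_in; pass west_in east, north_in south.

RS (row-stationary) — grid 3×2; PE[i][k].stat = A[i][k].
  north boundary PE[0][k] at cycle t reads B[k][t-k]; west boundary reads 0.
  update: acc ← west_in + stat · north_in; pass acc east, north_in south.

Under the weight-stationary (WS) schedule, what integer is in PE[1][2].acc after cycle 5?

Tracing WS — 2×3 array, target PE[1][2]:
  t=0 PE[0][2]: acc=0 h=0 v=0
  t=0 PE[1][1]: acc=0 h=0 v=0
  t=0 PE[1][2]: acc=0 h=0 v=0
  t=1 PE[0][2]: acc=0 h=0 v=0
  t=1 PE[1][1]: acc=0 h=0 v=0
  t=1 PE[1][2]: acc=0 h=0 v=0
  t=2 PE[0][2]: acc=24 h=4 v=24
  t=2 PE[1][1]: acc=18 h=2 v=18
  t=2 PE[1][2]: acc=0 h=0 v=0
  t=3 PE[0][2]: acc=54 h=9 v=54
  t=3 PE[1][1]: acc=48 h=6 v=48
  t=3 PE[1][2]: acc=26 h=2 v=26
  t=4 PE[0][2]: acc=24 h=4 v=24
  t=4 PE[1][1]: acc=33 h=5 v=33
  t=4 PE[1][2]: acc=60 h=6 v=60
  t=5 PE[0][2]: acc=0 h=0 v=0
  t=5 PE[1][1]: acc=0 h=0 v=0
  t=5 PE[1][2]: acc=29 h=5 v=29

PE[1][2].acc = 29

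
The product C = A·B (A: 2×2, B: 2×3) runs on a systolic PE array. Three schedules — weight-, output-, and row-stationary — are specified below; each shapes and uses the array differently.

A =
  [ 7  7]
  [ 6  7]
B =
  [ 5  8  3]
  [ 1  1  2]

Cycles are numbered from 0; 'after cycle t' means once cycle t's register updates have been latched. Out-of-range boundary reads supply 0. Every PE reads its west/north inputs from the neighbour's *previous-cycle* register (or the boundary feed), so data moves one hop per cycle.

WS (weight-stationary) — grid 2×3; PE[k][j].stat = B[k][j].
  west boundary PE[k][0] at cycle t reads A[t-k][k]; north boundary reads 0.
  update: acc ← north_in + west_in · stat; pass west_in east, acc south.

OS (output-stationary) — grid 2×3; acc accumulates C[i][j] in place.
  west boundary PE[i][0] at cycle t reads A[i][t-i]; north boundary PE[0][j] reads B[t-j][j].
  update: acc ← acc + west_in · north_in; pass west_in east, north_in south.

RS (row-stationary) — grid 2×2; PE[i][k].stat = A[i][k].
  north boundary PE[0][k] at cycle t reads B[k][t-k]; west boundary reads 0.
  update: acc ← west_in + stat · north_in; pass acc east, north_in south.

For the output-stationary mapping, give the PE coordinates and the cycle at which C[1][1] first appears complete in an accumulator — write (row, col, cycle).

(row, col, cycle) = (1, 1, 3)

OS: C[1][1] accumulates in PE[1][1]:
  c0 r1c1: 0 / 0 / 0
  c1 r1c1: 0 / 0 / 0
  c2 r1c1: 48 / 6 / 8
  c3 r1c1: 55 / 7 / 1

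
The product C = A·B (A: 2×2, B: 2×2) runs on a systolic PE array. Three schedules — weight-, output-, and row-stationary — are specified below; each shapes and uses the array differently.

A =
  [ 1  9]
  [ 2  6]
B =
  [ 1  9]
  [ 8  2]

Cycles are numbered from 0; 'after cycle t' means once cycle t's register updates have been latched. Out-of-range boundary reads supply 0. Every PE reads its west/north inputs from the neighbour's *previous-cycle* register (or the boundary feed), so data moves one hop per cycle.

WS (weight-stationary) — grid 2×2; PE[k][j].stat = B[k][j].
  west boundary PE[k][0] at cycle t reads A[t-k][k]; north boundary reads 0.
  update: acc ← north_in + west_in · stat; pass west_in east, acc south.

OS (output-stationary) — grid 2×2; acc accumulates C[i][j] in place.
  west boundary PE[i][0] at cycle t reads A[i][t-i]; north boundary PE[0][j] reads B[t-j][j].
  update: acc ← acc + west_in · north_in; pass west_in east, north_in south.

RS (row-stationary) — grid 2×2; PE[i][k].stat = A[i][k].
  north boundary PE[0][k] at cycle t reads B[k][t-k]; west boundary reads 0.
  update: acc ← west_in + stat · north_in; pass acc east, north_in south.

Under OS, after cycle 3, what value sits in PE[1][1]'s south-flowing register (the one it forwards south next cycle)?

OS on a 2×2 grid — tracing PE[1][1] and its feeders:
  t=0 PE[0][1]: acc=0 h=0 v=0
  t=0 PE[1][0]: acc=0 h=0 v=0
  t=0 PE[1][1]: acc=0 h=0 v=0
  t=1 PE[0][1]: acc=9 h=1 v=9
  t=1 PE[1][0]: acc=2 h=2 v=1
  t=1 PE[1][1]: acc=0 h=0 v=0
  t=2 PE[0][1]: acc=27 h=9 v=2
  t=2 PE[1][0]: acc=50 h=6 v=8
  t=2 PE[1][1]: acc=18 h=2 v=9
  t=3 PE[0][1]: acc=27 h=0 v=0
  t=3 PE[1][0]: acc=50 h=0 v=0
  t=3 PE[1][1]: acc=30 h=6 v=2

register = 2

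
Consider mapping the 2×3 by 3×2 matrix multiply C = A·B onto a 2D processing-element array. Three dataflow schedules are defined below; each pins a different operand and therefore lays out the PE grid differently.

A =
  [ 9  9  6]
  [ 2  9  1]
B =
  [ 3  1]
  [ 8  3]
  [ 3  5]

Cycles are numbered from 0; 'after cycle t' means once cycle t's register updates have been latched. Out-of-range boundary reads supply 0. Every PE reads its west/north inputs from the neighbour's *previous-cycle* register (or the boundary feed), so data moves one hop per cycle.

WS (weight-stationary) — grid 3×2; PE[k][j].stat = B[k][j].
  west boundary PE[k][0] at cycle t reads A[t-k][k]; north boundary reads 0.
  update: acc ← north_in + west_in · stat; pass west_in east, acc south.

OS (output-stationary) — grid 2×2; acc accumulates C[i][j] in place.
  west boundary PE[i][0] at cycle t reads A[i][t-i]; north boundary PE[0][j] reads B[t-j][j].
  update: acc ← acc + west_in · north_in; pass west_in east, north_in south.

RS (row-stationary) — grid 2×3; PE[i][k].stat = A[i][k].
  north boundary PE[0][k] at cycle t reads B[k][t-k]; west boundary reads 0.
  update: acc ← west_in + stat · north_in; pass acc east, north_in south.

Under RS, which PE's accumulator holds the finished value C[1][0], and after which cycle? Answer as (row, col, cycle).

RS: C[1][0] accumulates in PE[1][2]:
  @0  [1,2]  acc 0  |  →0  ↓0
  @1  [1,2]  acc 0  |  →0  ↓0
  @2  [1,2]  acc 0  |  →0  ↓0
  @3  [1,2]  acc 81  |  →81  ↓3

(row, col, cycle) = (1, 2, 3)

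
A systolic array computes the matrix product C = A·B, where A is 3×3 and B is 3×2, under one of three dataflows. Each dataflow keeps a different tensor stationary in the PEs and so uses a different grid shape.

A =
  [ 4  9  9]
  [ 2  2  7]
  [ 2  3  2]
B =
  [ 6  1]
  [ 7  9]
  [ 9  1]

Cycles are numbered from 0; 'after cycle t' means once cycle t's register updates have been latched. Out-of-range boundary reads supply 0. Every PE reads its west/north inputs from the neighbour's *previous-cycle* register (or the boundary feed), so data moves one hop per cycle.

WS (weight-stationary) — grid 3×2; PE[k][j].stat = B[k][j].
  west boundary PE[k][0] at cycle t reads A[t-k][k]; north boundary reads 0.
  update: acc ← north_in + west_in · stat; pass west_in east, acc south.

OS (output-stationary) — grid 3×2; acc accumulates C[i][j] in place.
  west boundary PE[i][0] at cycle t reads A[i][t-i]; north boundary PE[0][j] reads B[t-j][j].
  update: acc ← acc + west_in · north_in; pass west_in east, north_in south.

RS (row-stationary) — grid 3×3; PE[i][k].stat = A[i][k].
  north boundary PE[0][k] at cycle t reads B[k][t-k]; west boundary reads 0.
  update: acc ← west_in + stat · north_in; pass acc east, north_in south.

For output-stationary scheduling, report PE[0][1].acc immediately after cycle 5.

PE[0][1].acc = 94

Tracing OS — 3×2 array, target PE[0][1]:
  t=0 PE[0][0]: acc=24 h=4 v=6
  t=0 PE[0][1]: acc=0 h=0 v=0
  t=1 PE[0][0]: acc=87 h=9 v=7
  t=1 PE[0][1]: acc=4 h=4 v=1
  t=2 PE[0][0]: acc=168 h=9 v=9
  t=2 PE[0][1]: acc=85 h=9 v=9
  t=3 PE[0][0]: acc=168 h=0 v=0
  t=3 PE[0][1]: acc=94 h=9 v=1
  t=4 PE[0][0]: acc=168 h=0 v=0
  t=4 PE[0][1]: acc=94 h=0 v=0
  t=5 PE[0][0]: acc=168 h=0 v=0
  t=5 PE[0][1]: acc=94 h=0 v=0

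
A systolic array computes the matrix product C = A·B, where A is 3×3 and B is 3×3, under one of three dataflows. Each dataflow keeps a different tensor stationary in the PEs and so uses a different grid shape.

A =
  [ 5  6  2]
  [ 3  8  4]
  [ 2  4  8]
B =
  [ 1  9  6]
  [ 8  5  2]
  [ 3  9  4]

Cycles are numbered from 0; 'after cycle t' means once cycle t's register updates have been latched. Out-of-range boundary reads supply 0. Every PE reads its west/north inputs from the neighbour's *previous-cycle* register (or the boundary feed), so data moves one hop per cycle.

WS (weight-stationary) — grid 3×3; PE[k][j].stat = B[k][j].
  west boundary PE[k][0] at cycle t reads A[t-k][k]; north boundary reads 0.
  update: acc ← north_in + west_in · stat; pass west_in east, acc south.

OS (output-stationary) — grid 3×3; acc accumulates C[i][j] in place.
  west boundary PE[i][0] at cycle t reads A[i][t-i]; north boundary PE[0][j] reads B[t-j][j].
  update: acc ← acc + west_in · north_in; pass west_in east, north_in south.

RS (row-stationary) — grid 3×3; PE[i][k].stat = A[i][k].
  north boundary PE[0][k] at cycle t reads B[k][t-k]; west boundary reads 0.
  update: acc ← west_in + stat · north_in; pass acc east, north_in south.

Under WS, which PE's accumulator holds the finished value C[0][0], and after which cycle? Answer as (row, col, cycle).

(row, col, cycle) = (2, 0, 2)

WS — PE[2][0] is where C[0][0] collects:
  @0  [2,0]  acc 0  |  →0  ↓0
  @1  [2,0]  acc 0  |  →0  ↓0
  @2  [2,0]  acc 59  |  →2  ↓59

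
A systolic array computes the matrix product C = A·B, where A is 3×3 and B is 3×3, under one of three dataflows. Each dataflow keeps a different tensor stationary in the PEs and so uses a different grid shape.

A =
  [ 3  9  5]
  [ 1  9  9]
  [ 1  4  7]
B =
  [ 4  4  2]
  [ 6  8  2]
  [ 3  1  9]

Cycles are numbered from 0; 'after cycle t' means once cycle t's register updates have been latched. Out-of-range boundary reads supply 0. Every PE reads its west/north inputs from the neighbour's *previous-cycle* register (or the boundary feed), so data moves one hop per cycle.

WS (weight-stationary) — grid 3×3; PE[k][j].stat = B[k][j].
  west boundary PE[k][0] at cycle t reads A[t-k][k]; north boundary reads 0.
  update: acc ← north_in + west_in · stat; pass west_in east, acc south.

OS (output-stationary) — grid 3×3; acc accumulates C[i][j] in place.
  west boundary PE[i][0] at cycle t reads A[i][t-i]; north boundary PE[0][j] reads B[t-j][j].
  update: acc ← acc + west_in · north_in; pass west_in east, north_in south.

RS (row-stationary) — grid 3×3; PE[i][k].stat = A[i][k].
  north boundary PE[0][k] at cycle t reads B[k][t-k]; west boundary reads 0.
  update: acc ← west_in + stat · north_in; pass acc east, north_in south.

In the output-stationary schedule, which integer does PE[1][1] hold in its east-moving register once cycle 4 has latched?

OS (3×3). Following PE[1][1] plus its west/north inputs:
  [0] (0,1) acc=0 (h:0 v:0)
  [0] (1,0) acc=0 (h:0 v:0)
  [0] (1,1) acc=0 (h:0 v:0)
  [1] (0,1) acc=12 (h:3 v:4)
  [1] (1,0) acc=4 (h:1 v:4)
  [1] (1,1) acc=0 (h:0 v:0)
  [2] (0,1) acc=84 (h:9 v:8)
  [2] (1,0) acc=58 (h:9 v:6)
  [2] (1,1) acc=4 (h:1 v:4)
  [3] (0,1) acc=89 (h:5 v:1)
  [3] (1,0) acc=85 (h:9 v:3)
  [3] (1,1) acc=76 (h:9 v:8)
  [4] (0,1) acc=89 (h:0 v:0)
  [4] (1,0) acc=85 (h:0 v:0)
  [4] (1,1) acc=85 (h:9 v:1)

register = 9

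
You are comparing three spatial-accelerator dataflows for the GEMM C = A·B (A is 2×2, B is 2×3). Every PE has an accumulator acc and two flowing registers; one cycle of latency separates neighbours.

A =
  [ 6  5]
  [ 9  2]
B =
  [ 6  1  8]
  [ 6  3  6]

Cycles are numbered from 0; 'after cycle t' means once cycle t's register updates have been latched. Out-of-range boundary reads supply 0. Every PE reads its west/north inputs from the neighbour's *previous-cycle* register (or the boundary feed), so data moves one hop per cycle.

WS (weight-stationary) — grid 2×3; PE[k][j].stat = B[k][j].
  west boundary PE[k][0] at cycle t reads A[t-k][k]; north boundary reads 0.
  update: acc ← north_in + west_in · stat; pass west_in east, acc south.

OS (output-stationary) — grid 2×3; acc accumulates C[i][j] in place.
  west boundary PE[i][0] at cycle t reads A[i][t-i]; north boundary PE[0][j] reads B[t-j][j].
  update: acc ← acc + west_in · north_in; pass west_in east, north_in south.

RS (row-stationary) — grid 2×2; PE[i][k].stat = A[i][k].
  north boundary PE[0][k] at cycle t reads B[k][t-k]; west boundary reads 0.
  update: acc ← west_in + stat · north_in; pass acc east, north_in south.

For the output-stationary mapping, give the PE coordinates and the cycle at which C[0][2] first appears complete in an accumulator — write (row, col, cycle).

OS — PE[0][2] is where C[0][2] collects:
  @0  [0,2]  acc 0  |  →0  ↓0
  @1  [0,2]  acc 0  |  →0  ↓0
  @2  [0,2]  acc 48  |  →6  ↓8
  @3  [0,2]  acc 78  |  →5  ↓6

(row, col, cycle) = (0, 2, 3)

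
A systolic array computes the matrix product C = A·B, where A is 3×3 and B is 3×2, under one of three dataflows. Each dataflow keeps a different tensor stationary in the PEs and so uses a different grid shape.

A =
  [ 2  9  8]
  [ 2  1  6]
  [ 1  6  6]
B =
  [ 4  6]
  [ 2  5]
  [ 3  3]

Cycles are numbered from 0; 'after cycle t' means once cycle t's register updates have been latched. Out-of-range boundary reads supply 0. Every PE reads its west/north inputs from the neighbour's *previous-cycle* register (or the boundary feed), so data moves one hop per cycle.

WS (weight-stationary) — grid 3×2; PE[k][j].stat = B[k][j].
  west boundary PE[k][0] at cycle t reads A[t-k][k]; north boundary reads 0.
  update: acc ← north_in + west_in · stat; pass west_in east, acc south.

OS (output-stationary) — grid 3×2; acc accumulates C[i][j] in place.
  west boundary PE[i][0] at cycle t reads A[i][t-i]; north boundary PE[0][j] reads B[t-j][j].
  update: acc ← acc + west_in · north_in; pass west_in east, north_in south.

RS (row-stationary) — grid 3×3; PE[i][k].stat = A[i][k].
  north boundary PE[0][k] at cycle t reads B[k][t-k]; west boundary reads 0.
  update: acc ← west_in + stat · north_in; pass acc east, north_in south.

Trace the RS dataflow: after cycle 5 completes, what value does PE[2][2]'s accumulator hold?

PE[2][2].acc = 54

RS 3×3: PE[2][2] cycle-by-cycle (with neighbour feeds):
  after 0 — PE[1][2] acc=0, pass-E 0, pass-S 0
  after 0 — PE[2][1] acc=0, pass-E 0, pass-S 0
  after 0 — PE[2][2] acc=0, pass-E 0, pass-S 0
  after 1 — PE[1][2] acc=0, pass-E 0, pass-S 0
  after 1 — PE[2][1] acc=0, pass-E 0, pass-S 0
  after 1 — PE[2][2] acc=0, pass-E 0, pass-S 0
  after 2 — PE[1][2] acc=0, pass-E 0, pass-S 0
  after 2 — PE[2][1] acc=0, pass-E 0, pass-S 0
  after 2 — PE[2][2] acc=0, pass-E 0, pass-S 0
  after 3 — PE[1][2] acc=28, pass-E 28, pass-S 3
  after 3 — PE[2][1] acc=16, pass-E 16, pass-S 2
  after 3 — PE[2][2] acc=0, pass-E 0, pass-S 0
  after 4 — PE[1][2] acc=35, pass-E 35, pass-S 3
  after 4 — PE[2][1] acc=36, pass-E 36, pass-S 5
  after 4 — PE[2][2] acc=34, pass-E 34, pass-S 3
  after 5 — PE[1][2] acc=0, pass-E 0, pass-S 0
  after 5 — PE[2][1] acc=0, pass-E 0, pass-S 0
  after 5 — PE[2][2] acc=54, pass-E 54, pass-S 3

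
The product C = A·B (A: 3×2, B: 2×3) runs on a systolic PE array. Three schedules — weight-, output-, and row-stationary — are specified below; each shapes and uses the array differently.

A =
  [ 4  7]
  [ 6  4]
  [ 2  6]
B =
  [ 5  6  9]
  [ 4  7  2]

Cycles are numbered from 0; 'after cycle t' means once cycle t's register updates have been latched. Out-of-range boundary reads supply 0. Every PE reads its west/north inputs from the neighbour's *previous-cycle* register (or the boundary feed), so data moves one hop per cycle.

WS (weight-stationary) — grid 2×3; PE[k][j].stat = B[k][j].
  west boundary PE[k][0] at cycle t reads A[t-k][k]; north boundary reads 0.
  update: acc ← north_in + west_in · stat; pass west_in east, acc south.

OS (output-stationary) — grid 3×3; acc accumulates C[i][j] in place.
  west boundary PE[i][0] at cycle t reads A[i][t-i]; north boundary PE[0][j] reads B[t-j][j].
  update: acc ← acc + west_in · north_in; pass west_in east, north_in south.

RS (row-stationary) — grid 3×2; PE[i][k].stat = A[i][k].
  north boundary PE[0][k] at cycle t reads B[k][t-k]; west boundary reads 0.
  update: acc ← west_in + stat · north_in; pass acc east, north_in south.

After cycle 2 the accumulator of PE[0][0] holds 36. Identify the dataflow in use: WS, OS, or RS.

dataflow = RS

WS (2×3 grid), PE[0][0]:
  0: (0,0).acc=20  regs=<4,20>
  1: (0,0).acc=30  regs=<6,30>
  2: (0,0).acc=10  regs=<2,10>
OS (3×3 grid), PE[0][0]:
  0: (0,0).acc=20  regs=<4,5>
  1: (0,0).acc=48  regs=<7,4>
  2: (0,0).acc=48  regs=<0,0>
RS (3×2 grid), PE[0][0]:
  0: (0,0).acc=20  regs=<20,5>
  1: (0,0).acc=24  regs=<24,6>
  2: (0,0).acc=36  regs=<36,9>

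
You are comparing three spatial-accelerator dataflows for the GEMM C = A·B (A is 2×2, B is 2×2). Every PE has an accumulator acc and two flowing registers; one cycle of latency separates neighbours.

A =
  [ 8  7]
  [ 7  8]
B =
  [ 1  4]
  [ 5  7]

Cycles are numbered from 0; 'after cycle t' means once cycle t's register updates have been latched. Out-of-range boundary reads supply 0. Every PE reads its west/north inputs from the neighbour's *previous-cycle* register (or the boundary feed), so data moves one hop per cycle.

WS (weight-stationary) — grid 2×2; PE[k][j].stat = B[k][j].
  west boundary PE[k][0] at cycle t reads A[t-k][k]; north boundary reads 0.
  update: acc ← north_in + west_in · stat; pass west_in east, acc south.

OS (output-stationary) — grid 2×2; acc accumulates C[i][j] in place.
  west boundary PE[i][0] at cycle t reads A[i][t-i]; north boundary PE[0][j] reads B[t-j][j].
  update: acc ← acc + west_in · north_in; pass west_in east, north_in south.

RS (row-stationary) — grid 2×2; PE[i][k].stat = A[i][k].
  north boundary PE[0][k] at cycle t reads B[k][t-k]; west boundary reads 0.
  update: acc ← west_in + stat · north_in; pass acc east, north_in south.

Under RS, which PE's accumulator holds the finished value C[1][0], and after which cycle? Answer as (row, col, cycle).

(row, col, cycle) = (1, 1, 2)

RS — PE[1][1] is where C[1][0] collects:
  @0  [1,1]  acc 0  |  →0  ↓0
  @1  [1,1]  acc 0  |  →0  ↓0
  @2  [1,1]  acc 47  |  →47  ↓5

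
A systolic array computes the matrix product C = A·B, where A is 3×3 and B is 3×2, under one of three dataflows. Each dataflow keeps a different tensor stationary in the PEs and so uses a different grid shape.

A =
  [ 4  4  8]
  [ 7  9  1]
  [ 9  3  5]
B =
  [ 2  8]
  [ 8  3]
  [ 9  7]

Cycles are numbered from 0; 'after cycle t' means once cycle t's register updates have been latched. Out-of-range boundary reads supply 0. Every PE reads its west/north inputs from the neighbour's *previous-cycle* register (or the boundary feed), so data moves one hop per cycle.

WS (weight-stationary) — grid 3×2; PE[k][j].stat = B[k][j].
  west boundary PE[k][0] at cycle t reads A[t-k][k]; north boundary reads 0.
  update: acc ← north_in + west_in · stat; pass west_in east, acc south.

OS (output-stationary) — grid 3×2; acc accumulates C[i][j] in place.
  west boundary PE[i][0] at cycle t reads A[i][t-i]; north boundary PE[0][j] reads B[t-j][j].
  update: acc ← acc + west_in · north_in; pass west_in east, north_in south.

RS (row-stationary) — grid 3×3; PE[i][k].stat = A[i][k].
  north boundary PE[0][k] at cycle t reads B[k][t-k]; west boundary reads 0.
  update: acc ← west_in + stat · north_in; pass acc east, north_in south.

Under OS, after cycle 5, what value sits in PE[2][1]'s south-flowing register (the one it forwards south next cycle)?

register = 7

OS on a 3×2 grid — tracing PE[2][1] and its feeders:
  0: (1,1).acc=0  regs=<0,0>
  0: (2,0).acc=0  regs=<0,0>
  0: (2,1).acc=0  regs=<0,0>
  1: (1,1).acc=0  regs=<0,0>
  1: (2,0).acc=0  regs=<0,0>
  1: (2,1).acc=0  regs=<0,0>
  2: (1,1).acc=56  regs=<7,8>
  2: (2,0).acc=18  regs=<9,2>
  2: (2,1).acc=0  regs=<0,0>
  3: (1,1).acc=83  regs=<9,3>
  3: (2,0).acc=42  regs=<3,8>
  3: (2,1).acc=72  regs=<9,8>
  4: (1,1).acc=90  regs=<1,7>
  4: (2,0).acc=87  regs=<5,9>
  4: (2,1).acc=81  regs=<3,3>
  5: (1,1).acc=90  regs=<0,0>
  5: (2,0).acc=87  regs=<0,0>
  5: (2,1).acc=116  regs=<5,7>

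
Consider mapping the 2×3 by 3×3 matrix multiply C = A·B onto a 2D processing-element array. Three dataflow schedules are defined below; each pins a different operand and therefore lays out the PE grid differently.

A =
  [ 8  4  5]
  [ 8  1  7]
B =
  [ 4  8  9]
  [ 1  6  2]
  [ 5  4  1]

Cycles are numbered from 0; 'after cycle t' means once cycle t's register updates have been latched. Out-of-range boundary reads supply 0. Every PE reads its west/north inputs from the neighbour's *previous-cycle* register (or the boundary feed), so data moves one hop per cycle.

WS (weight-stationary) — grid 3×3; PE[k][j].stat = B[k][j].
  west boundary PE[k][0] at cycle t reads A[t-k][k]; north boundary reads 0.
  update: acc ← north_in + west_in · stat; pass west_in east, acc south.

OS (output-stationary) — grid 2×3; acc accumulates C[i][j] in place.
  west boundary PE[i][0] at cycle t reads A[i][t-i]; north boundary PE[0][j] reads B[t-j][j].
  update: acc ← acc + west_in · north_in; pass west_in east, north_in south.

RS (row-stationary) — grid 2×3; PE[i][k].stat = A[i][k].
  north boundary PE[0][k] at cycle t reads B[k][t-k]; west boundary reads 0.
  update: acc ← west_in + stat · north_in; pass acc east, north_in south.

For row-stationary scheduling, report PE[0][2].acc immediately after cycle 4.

RS on a 2×3 grid — tracing PE[0][2] and its feeders:
  step 0 · PE0,1: acc=0; fwd→0 fwd↓0
  step 0 · PE0,2: acc=0; fwd→0 fwd↓0
  step 1 · PE0,1: acc=36; fwd→36 fwd↓1
  step 1 · PE0,2: acc=0; fwd→0 fwd↓0
  step 2 · PE0,1: acc=88; fwd→88 fwd↓6
  step 2 · PE0,2: acc=61; fwd→61 fwd↓5
  step 3 · PE0,1: acc=80; fwd→80 fwd↓2
  step 3 · PE0,2: acc=108; fwd→108 fwd↓4
  step 4 · PE0,1: acc=0; fwd→0 fwd↓0
  step 4 · PE0,2: acc=85; fwd→85 fwd↓1

PE[0][2].acc = 85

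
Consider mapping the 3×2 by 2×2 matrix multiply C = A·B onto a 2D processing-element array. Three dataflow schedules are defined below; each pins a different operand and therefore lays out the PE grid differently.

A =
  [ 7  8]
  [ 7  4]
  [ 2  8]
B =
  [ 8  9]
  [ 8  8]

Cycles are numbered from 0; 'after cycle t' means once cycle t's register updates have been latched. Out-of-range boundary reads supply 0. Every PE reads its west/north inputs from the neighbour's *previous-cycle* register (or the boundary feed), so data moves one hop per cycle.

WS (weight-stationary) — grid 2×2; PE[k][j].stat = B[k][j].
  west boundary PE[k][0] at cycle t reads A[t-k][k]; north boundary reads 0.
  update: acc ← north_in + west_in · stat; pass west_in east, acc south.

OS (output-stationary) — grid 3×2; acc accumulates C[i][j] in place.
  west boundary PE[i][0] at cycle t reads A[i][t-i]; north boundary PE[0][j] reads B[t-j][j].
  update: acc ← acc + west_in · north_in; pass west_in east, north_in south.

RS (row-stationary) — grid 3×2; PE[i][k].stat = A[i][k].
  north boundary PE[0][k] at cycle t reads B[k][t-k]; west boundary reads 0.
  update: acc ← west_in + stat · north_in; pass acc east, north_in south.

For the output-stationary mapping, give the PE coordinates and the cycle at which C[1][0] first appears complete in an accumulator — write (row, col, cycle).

Under OS, C[1][0] lands at PE[1][0]:
  c0 r1c0: 0 / 0 / 0
  c1 r1c0: 56 / 7 / 8
  c2 r1c0: 88 / 4 / 8

(row, col, cycle) = (1, 0, 2)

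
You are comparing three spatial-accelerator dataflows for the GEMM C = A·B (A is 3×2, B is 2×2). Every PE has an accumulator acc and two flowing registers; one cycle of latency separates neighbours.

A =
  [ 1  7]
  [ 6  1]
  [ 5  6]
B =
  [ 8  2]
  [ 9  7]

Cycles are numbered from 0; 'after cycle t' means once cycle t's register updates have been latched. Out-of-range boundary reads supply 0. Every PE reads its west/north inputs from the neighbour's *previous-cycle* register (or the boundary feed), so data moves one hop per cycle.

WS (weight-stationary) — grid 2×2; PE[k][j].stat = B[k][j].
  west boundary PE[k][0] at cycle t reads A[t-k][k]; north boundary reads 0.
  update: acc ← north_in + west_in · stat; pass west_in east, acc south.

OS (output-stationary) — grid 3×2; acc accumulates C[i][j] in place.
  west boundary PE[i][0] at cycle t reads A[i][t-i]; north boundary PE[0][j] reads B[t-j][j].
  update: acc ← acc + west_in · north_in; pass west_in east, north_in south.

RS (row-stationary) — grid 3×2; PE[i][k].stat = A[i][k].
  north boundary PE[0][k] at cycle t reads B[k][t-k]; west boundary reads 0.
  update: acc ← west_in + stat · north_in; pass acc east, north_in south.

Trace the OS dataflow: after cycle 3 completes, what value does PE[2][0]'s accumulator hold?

OS 3×2: PE[2][0] cycle-by-cycle (with neighbour feeds):
  t=0 PE[1][0]: acc=0 h=0 v=0
  t=0 PE[2][0]: acc=0 h=0 v=0
  t=1 PE[1][0]: acc=48 h=6 v=8
  t=1 PE[2][0]: acc=0 h=0 v=0
  t=2 PE[1][0]: acc=57 h=1 v=9
  t=2 PE[2][0]: acc=40 h=5 v=8
  t=3 PE[1][0]: acc=57 h=0 v=0
  t=3 PE[2][0]: acc=94 h=6 v=9

PE[2][0].acc = 94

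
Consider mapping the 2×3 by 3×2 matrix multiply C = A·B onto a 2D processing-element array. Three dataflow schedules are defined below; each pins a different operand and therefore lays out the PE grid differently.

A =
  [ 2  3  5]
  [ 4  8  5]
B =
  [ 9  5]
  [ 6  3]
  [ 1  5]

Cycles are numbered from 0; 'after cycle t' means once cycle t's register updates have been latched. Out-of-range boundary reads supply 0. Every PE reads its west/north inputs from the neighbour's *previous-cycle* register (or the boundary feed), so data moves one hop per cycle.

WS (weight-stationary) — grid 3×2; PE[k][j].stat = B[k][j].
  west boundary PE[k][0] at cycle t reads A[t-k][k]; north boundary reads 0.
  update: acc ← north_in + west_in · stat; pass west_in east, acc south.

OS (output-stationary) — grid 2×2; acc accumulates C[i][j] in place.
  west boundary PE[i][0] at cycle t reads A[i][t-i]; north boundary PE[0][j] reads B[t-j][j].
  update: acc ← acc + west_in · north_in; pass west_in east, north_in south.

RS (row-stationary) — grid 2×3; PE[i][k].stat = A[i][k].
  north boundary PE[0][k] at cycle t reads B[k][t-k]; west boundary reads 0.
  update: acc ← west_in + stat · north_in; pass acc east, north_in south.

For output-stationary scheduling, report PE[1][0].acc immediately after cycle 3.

PE[1][0].acc = 89

OS (2×2). Following PE[1][0] plus its west/north inputs:
  c0 r0c0: 18 / 2 / 9
  c0 r1c0: 0 / 0 / 0
  c1 r0c0: 36 / 3 / 6
  c1 r1c0: 36 / 4 / 9
  c2 r0c0: 41 / 5 / 1
  c2 r1c0: 84 / 8 / 6
  c3 r0c0: 41 / 0 / 0
  c3 r1c0: 89 / 5 / 1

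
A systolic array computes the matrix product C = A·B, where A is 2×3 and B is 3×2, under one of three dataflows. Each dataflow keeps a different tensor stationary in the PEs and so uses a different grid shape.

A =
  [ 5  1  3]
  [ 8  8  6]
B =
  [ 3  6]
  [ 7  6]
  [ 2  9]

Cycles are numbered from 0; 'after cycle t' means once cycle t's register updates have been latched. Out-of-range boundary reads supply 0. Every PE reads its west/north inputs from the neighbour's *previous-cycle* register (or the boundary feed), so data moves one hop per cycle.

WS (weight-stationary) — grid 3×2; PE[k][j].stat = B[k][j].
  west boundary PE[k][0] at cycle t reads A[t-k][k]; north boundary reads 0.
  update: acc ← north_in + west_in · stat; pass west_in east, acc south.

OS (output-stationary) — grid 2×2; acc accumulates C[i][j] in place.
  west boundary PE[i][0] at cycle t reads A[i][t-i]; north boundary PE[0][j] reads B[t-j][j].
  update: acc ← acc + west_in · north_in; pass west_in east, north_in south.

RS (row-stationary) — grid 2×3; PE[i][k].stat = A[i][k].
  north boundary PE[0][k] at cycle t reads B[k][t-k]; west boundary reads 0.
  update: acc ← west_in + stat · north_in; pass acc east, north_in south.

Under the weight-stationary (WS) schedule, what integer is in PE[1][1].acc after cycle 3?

PE[1][1].acc = 96

WS (3×2). Following PE[1][1] plus its west/north inputs:
  @0  [0,1]  acc 0  |  →0  ↓0
  @0  [1,0]  acc 0  |  →0  ↓0
  @0  [1,1]  acc 0  |  →0  ↓0
  @1  [0,1]  acc 30  |  →5  ↓30
  @1  [1,0]  acc 22  |  →1  ↓22
  @1  [1,1]  acc 0  |  →0  ↓0
  @2  [0,1]  acc 48  |  →8  ↓48
  @2  [1,0]  acc 80  |  →8  ↓80
  @2  [1,1]  acc 36  |  →1  ↓36
  @3  [0,1]  acc 0  |  →0  ↓0
  @3  [1,0]  acc 0  |  →0  ↓0
  @3  [1,1]  acc 96  |  →8  ↓96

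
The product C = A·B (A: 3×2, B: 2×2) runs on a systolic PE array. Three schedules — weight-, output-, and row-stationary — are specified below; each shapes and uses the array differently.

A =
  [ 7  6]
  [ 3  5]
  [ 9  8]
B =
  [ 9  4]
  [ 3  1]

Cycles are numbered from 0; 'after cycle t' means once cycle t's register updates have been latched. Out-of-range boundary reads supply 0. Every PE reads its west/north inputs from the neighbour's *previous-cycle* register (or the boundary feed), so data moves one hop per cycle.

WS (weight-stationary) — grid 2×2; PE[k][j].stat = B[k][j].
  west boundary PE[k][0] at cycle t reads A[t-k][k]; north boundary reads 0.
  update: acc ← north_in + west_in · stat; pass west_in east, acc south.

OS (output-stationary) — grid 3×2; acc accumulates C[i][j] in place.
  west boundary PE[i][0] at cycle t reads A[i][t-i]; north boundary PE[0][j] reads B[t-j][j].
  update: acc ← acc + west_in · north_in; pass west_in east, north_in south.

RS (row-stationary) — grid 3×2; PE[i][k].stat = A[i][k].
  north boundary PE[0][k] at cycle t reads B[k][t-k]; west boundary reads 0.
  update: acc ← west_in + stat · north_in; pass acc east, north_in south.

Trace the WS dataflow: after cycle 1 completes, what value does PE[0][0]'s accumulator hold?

WS (2×2). Following PE[0][0] plus its west/north inputs:
  c0 r0c0: 63 / 7 / 63
  c1 r0c0: 27 / 3 / 27

PE[0][0].acc = 27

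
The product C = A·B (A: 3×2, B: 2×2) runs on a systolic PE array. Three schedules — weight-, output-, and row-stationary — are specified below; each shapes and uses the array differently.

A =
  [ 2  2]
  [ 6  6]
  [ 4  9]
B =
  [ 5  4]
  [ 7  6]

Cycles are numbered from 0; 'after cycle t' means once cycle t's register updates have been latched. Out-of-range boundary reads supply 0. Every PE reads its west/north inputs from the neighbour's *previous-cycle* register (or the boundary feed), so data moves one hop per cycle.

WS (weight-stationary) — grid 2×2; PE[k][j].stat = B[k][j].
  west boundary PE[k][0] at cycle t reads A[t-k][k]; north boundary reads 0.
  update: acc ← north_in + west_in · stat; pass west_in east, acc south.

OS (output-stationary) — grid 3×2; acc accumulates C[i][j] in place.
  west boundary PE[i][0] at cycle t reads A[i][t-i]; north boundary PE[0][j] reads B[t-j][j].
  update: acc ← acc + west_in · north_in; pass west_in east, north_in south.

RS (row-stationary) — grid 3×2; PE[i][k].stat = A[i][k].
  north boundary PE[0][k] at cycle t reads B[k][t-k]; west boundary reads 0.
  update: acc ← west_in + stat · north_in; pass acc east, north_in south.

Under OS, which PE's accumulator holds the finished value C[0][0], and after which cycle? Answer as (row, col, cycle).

OS — PE[0][0] is where C[0][0] collects:
  after 0 — PE[0][0] acc=10, pass-E 2, pass-S 5
  after 1 — PE[0][0] acc=24, pass-E 2, pass-S 7

(row, col, cycle) = (0, 0, 1)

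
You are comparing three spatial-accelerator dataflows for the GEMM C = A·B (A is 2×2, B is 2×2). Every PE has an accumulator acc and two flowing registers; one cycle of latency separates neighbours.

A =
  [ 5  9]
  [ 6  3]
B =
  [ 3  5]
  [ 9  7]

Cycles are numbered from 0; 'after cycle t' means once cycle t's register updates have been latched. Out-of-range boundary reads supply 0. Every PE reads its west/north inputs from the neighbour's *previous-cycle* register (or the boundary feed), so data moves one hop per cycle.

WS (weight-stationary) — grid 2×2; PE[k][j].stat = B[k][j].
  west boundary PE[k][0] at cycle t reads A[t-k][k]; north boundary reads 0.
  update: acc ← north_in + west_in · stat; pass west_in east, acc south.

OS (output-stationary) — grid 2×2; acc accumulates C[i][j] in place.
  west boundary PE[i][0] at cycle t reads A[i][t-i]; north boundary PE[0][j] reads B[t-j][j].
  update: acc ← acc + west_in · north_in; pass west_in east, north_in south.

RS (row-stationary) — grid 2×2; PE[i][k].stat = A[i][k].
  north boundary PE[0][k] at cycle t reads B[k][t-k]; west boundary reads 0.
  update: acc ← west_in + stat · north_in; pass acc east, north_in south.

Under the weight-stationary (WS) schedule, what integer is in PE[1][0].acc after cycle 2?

Tracing WS — 2×2 array, target PE[1][0]:
  @0  [0,0]  acc 15  |  →5  ↓15
  @0  [1,0]  acc 0  |  →0  ↓0
  @1  [0,0]  acc 18  |  →6  ↓18
  @1  [1,0]  acc 96  |  →9  ↓96
  @2  [0,0]  acc 0  |  →0  ↓0
  @2  [1,0]  acc 45  |  →3  ↓45

PE[1][0].acc = 45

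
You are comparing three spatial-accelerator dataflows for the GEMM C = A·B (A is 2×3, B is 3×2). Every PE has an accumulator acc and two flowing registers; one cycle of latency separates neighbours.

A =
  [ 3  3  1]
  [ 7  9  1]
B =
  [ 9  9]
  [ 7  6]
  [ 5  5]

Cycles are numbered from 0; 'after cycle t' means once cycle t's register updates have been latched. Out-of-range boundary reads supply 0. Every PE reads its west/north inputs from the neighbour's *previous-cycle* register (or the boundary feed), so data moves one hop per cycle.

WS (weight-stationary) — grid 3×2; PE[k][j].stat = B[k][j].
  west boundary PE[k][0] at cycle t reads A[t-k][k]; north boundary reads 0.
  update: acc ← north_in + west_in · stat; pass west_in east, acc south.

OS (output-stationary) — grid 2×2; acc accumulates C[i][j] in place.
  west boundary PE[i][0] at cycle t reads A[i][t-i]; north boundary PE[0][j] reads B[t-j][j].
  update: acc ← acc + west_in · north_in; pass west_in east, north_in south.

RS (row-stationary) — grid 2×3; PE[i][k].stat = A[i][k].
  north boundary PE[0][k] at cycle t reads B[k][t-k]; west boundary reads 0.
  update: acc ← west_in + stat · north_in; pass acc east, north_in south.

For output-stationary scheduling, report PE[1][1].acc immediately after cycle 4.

PE[1][1].acc = 122

OS 2×2: PE[1][1] cycle-by-cycle (with neighbour feeds):
  step 0 · PE0,1: acc=0; fwd→0 fwd↓0
  step 0 · PE1,0: acc=0; fwd→0 fwd↓0
  step 0 · PE1,1: acc=0; fwd→0 fwd↓0
  step 1 · PE0,1: acc=27; fwd→3 fwd↓9
  step 1 · PE1,0: acc=63; fwd→7 fwd↓9
  step 1 · PE1,1: acc=0; fwd→0 fwd↓0
  step 2 · PE0,1: acc=45; fwd→3 fwd↓6
  step 2 · PE1,0: acc=126; fwd→9 fwd↓7
  step 2 · PE1,1: acc=63; fwd→7 fwd↓9
  step 3 · PE0,1: acc=50; fwd→1 fwd↓5
  step 3 · PE1,0: acc=131; fwd→1 fwd↓5
  step 3 · PE1,1: acc=117; fwd→9 fwd↓6
  step 4 · PE0,1: acc=50; fwd→0 fwd↓0
  step 4 · PE1,0: acc=131; fwd→0 fwd↓0
  step 4 · PE1,1: acc=122; fwd→1 fwd↓5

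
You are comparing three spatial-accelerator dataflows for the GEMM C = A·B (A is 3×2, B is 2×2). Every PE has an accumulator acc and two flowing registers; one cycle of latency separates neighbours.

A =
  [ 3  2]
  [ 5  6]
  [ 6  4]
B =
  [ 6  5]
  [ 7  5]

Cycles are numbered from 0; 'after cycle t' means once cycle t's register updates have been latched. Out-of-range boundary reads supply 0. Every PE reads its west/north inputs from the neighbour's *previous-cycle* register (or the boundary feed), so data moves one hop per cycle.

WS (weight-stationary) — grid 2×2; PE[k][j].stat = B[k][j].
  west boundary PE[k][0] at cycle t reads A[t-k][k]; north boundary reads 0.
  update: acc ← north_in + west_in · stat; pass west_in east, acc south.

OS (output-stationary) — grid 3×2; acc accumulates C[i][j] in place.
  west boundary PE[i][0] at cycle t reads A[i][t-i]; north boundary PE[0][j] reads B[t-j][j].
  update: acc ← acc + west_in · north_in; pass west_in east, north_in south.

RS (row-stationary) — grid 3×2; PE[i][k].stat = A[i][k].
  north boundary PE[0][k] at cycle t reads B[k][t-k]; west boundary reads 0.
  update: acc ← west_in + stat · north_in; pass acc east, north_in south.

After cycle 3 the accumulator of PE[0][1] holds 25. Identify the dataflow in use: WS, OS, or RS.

dataflow = OS

WS [2×2] PE[0][1] across cycles:
  0: (0,1).acc=0  regs=<0,0>
  1: (0,1).acc=15  regs=<3,15>
  2: (0,1).acc=25  regs=<5,25>
  3: (0,1).acc=30  regs=<6,30>
OS [3×2] PE[0][1] across cycles:
  0: (0,1).acc=0  regs=<0,0>
  1: (0,1).acc=15  regs=<3,5>
  2: (0,1).acc=25  regs=<2,5>
  3: (0,1).acc=25  regs=<0,0>
RS [3×2] PE[0][1] across cycles:
  0: (0,1).acc=0  regs=<0,0>
  1: (0,1).acc=32  regs=<32,7>
  2: (0,1).acc=25  regs=<25,5>
  3: (0,1).acc=0  regs=<0,0>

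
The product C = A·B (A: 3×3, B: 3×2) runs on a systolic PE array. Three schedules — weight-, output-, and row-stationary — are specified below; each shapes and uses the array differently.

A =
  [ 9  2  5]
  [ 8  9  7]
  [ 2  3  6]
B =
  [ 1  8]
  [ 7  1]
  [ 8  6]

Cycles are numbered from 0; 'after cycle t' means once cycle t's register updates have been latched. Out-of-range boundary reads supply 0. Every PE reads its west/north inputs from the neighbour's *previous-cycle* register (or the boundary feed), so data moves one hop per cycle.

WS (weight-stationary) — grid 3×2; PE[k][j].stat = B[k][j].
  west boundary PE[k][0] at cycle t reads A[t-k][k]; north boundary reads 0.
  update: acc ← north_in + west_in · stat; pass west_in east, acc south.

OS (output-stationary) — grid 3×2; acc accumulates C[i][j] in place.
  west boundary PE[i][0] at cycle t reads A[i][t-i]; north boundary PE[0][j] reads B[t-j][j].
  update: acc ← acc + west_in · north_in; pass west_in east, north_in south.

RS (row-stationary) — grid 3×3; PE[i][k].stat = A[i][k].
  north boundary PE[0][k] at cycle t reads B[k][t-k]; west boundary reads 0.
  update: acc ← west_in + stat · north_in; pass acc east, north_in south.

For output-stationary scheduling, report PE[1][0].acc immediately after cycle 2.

PE[1][0].acc = 71

OS (3×2). Following PE[1][0] plus its west/north inputs:
  @0  [0,0]  acc 9  |  →9  ↓1
  @0  [1,0]  acc 0  |  →0  ↓0
  @1  [0,0]  acc 23  |  →2  ↓7
  @1  [1,0]  acc 8  |  →8  ↓1
  @2  [0,0]  acc 63  |  →5  ↓8
  @2  [1,0]  acc 71  |  →9  ↓7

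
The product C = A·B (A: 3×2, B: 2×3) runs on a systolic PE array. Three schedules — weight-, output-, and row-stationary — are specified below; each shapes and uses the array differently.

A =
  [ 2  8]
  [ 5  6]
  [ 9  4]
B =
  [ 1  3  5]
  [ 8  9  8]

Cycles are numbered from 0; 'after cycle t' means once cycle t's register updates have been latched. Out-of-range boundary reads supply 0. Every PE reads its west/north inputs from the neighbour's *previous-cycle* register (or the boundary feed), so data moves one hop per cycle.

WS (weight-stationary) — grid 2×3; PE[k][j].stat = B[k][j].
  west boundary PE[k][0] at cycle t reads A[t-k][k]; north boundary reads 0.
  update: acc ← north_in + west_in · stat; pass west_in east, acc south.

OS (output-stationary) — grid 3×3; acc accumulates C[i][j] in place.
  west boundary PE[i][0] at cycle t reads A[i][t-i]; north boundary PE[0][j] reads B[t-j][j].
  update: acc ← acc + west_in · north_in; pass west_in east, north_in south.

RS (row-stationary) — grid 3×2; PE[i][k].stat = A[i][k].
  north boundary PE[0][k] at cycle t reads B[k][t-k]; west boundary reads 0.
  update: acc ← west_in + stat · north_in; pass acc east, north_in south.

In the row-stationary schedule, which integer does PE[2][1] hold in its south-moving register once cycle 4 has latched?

register = 9

Tracing RS — 3×2 array, target PE[2][1]:
  after 0 — PE[1][1] acc=0, pass-E 0, pass-S 0
  after 0 — PE[2][0] acc=0, pass-E 0, pass-S 0
  after 0 — PE[2][1] acc=0, pass-E 0, pass-S 0
  after 1 — PE[1][1] acc=0, pass-E 0, pass-S 0
  after 1 — PE[2][0] acc=0, pass-E 0, pass-S 0
  after 1 — PE[2][1] acc=0, pass-E 0, pass-S 0
  after 2 — PE[1][1] acc=53, pass-E 53, pass-S 8
  after 2 — PE[2][0] acc=9, pass-E 9, pass-S 1
  after 2 — PE[2][1] acc=0, pass-E 0, pass-S 0
  after 3 — PE[1][1] acc=69, pass-E 69, pass-S 9
  after 3 — PE[2][0] acc=27, pass-E 27, pass-S 3
  after 3 — PE[2][1] acc=41, pass-E 41, pass-S 8
  after 4 — PE[1][1] acc=73, pass-E 73, pass-S 8
  after 4 — PE[2][0] acc=45, pass-E 45, pass-S 5
  after 4 — PE[2][1] acc=63, pass-E 63, pass-S 9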